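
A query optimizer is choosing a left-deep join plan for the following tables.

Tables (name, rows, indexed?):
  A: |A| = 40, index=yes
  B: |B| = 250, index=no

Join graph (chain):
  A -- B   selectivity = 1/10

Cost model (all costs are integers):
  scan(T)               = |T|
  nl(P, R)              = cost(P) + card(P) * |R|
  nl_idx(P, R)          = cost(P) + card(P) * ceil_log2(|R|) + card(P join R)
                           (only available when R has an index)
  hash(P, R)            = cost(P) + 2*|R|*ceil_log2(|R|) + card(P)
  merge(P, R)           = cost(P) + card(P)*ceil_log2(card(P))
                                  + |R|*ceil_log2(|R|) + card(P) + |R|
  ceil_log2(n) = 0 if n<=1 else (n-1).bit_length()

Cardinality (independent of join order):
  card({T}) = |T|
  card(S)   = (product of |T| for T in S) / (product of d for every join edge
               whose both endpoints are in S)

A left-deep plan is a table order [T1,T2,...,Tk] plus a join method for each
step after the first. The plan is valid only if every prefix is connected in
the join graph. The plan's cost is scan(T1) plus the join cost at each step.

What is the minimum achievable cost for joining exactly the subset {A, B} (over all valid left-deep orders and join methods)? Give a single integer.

Selinger DP over subsets of {A,B}:
  {A}: scan cost=40, card=40
  {B}: scan cost=250, card=250
  {AB}: card=1000; try (A,hash)→980, (B,merge)→2570, (A,nl_idx)→2750, (A,merge)→2780, (B,hash)→4080, (B,nl)→10040 …(+1); best=980 via (A,hash)

980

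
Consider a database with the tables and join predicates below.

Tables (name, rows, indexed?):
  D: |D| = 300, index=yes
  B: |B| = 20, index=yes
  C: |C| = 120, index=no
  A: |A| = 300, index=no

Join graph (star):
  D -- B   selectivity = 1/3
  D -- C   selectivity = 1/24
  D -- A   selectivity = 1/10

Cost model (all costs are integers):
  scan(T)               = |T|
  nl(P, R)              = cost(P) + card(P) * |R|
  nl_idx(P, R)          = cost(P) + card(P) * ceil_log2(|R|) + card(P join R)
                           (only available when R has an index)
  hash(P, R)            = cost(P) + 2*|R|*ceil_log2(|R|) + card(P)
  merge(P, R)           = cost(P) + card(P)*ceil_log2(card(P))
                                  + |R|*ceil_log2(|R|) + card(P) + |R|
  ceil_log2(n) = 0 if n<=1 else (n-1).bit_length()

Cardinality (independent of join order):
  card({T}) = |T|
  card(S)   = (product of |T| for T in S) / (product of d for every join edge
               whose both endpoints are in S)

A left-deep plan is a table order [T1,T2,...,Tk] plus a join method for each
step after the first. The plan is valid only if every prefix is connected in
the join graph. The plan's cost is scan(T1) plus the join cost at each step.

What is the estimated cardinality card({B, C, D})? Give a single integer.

10000

Tables in S: B(20), C(120), D(300)
Edges inside S: D-B(d=3), D-C(d=24)
numerator = 20 * 120 * 300 = 720000
denominator = 3 * 24 = 72
card(S) = 720000 / 72 = 10000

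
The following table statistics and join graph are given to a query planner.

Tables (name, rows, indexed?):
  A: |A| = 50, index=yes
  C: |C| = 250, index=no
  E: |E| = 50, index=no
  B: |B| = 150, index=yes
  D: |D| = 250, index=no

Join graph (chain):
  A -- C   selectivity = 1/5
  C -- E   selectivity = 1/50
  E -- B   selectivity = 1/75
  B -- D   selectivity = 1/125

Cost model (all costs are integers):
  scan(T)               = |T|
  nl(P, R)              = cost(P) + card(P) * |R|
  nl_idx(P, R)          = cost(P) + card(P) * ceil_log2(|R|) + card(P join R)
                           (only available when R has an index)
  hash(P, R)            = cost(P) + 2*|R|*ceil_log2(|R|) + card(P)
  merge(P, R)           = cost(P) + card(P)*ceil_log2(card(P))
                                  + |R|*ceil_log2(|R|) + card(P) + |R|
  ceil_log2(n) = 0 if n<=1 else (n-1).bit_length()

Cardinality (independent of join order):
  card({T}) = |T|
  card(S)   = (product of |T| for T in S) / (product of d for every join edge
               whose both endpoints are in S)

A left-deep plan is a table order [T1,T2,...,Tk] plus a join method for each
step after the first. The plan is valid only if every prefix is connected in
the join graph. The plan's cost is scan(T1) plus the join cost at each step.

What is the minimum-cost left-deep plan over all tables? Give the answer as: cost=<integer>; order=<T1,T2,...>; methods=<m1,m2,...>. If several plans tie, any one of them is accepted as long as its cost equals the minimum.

Selinger DP (subsets sized 1..n):
  {A}: scan cost=50, card=50
  {C}: scan cost=250, card=250
  {E}: scan cost=50, card=50
  {B}: scan cost=150, card=150
  {D}: scan cost=250, card=250
  {AC}: card=2500; try (A,hash)→1100, (C,merge)→2650, (A,merge)→2850, (C,hash)→4100, (A,nl_idx)→4250, (C,nl)→12550 …(+1); best=1100 via (A,hash)
  {CE}: card=250; try (E,hash)→1100, (C,merge)→2650, (E,merge)→2850, (C,hash)→4100, (C,nl)→12550, (E,nl)→12750; best=1100 via (E,hash)
  {BE}: card=100; try (B,nl_idx)→550, (E,hash)→900, (B,merge)→1750, (E,merge)→1850, (B,hash)→2500, (B,nl)→7550 …(+1); best=550 via (B,nl_idx)
  {BD}: card=300; try (B,nl_idx)→2550, (B,hash)→2900, (D,merge)→3750, (B,merge)→3850, (D,hash)→4300, (D,nl)→37650 …(+1); best=2550 via (B,nl_idx)
  {ACE}: card=2500; try (A,hash)→1950, (A,merge)→3700, (E,hash)→4200, (A,nl_idx)→5100, (A,nl)→13600, (E,merge)→33950 …(+1); best=1950 via (A,hash)
  {BCE}: card=500; try (C,merge)→3600, (B,nl_idx)→3600, (B,hash)→3750, (C,hash)→4650, (B,merge)→4700, (C,nl)→25550 …(+1); best=3600 via (C,merge)
  {BDE}: card=200; try (E,hash)→3450, (D,merge)→3600, (D,hash)→4650, (E,merge)→5900, (E,nl)→17550, (D,nl)→25550; best=3450 via (E,hash)
  {ABCE}: card=5000; try (A,hash)→4700, (B,hash)→6850, (A,merge)→8950, (A,nl_idx)→11600, (B,nl_idx)→26950, (A,nl)→28600 …(+2); best=4700 via (A,hash)
  {BCDE}: card=1000; try (C,merge)→7500, (C,hash)→7650, (D,hash)→8100, (D,merge)→10850, (C,nl)→53450, (D,nl)→128600; best=7500 via (C,merge)
  {ABCDE}: card=10000; try (A,hash)→9100, (D,hash)→13700, (A,merge)→18850, (A,nl_idx)→23500, (A,nl)→57500, (D,merge)→76950 …(+1); best=9100 via (A,hash)

cost=9100; order=D,B,E,C,A; methods=nl_idx,hash,merge,hash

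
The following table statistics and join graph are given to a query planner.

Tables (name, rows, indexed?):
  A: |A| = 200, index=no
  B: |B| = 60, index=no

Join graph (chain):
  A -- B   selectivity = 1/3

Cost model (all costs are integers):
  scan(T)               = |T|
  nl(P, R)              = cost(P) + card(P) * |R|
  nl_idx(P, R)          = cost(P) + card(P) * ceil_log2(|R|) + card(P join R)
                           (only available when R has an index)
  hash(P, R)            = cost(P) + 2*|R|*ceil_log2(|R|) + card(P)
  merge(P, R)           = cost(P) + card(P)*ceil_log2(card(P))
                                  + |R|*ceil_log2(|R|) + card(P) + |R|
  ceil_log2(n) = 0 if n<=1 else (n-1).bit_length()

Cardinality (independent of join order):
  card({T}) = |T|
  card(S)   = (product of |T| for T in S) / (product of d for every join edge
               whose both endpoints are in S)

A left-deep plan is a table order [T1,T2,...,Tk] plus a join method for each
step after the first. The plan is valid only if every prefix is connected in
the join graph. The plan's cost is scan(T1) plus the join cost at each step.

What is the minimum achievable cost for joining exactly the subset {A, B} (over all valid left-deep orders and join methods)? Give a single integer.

Selinger DP over subsets of {A,B}:
  {A}: scan cost=200, card=200
  {B}: scan cost=60, card=60
  {AB}: card=4000; try (B,hash)→1120, (A,merge)→2280, (B,merge)→2420, (A,hash)→3320, (A,nl)→12060, (B,nl)→12200; best=1120 via (B,hash)

1120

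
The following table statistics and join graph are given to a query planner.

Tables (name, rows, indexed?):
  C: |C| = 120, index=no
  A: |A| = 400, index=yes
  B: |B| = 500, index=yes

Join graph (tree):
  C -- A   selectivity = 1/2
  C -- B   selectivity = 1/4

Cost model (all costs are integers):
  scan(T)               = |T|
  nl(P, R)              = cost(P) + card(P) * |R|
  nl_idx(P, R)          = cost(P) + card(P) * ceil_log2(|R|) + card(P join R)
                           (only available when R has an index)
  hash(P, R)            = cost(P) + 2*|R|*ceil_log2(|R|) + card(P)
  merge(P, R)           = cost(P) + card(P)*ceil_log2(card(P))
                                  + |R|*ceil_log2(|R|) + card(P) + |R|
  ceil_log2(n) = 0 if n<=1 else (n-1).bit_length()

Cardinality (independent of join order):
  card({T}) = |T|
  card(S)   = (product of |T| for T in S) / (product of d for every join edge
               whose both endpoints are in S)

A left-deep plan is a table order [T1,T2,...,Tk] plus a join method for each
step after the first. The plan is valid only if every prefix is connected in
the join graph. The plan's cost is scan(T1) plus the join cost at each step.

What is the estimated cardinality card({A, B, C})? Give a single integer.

Tables in S: A(400), B(500), C(120)
Edges inside S: C-A(d=2), C-B(d=4)
numerator = 400 * 500 * 120 = 24000000
denominator = 2 * 4 = 8
card(S) = 24000000 / 8 = 3000000

3000000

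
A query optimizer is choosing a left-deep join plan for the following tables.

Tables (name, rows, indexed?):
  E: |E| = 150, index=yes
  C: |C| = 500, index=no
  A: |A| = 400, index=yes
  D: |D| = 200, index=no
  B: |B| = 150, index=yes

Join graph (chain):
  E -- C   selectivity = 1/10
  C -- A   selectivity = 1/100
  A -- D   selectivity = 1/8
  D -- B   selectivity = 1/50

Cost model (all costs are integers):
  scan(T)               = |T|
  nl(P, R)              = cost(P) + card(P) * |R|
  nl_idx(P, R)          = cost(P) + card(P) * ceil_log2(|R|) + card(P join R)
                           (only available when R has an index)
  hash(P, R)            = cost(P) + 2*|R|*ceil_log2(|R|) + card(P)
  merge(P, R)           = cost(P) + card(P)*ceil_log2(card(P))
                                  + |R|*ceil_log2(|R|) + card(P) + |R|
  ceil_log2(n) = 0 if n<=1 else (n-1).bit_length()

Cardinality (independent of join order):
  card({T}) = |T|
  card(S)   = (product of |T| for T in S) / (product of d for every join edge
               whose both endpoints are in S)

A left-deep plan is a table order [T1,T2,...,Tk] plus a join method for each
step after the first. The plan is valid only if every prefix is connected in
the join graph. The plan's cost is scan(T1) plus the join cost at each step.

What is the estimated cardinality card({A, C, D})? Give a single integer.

50000

Tables in S: A(400), C(500), D(200)
Edges inside S: C-A(d=100), A-D(d=8)
numerator = 400 * 500 * 200 = 40000000
denominator = 100 * 8 = 800
card(S) = 40000000 / 800 = 50000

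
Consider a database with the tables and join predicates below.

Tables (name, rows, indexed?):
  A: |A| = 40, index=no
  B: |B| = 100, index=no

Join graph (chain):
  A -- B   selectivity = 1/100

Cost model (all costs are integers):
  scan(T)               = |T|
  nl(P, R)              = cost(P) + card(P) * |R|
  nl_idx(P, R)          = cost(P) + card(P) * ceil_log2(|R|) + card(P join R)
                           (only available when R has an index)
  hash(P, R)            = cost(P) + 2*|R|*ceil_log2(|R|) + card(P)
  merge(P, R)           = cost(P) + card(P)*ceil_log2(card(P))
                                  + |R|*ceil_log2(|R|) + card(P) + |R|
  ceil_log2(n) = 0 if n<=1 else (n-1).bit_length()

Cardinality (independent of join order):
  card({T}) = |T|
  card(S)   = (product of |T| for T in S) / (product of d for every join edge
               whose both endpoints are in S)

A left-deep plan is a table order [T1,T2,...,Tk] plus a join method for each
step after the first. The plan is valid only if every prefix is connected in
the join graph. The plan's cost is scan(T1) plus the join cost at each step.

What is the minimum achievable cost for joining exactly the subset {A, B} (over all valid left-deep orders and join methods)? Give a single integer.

Selinger DP over subsets of {A,B}:
  {A}: scan cost=40, card=40
  {B}: scan cost=100, card=100
  {AB}: card=40; try (A,hash)→680, (B,merge)→1120, (A,merge)→1180, (B,hash)→1480, (B,nl)→4040, (A,nl)→4100; best=680 via (A,hash)

680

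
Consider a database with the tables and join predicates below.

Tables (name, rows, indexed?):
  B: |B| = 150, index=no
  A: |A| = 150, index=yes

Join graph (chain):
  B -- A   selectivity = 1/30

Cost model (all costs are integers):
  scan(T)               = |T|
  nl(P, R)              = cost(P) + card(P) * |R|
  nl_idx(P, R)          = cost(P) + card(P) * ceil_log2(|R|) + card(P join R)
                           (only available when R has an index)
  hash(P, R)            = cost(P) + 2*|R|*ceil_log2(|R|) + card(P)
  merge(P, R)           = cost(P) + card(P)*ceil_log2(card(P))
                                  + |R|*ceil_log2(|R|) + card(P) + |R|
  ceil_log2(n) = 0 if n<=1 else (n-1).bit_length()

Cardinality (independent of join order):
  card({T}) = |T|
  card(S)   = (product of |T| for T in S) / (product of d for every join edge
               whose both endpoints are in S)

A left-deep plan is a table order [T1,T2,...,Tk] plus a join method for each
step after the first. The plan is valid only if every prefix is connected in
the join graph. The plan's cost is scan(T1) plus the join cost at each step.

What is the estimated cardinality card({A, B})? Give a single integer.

Tables in S: A(150), B(150)
Edges inside S: B-A(d=30)
numerator = 150 * 150 = 22500
denominator = 30 = 30
card(S) = 22500 / 30 = 750

750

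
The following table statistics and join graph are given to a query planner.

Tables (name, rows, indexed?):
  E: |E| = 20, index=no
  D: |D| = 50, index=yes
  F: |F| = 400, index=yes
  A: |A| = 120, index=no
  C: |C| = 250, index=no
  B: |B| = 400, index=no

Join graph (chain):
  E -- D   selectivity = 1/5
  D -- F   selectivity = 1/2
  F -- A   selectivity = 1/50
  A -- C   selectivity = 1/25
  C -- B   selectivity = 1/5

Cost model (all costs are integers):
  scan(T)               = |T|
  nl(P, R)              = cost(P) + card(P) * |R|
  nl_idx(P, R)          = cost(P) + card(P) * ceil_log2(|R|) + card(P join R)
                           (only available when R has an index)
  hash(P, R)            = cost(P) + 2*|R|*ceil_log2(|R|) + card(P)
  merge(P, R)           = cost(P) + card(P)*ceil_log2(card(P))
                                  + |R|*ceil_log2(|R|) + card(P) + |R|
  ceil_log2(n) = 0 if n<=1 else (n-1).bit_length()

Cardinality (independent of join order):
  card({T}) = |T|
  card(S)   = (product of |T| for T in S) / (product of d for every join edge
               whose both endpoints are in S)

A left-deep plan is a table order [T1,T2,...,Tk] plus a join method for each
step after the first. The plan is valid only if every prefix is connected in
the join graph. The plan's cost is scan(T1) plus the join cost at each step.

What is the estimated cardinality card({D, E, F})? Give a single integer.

40000

Tables in S: D(50), E(20), F(400)
Edges inside S: E-D(d=5), D-F(d=2)
numerator = 50 * 20 * 400 = 400000
denominator = 5 * 2 = 10
card(S) = 400000 / 10 = 40000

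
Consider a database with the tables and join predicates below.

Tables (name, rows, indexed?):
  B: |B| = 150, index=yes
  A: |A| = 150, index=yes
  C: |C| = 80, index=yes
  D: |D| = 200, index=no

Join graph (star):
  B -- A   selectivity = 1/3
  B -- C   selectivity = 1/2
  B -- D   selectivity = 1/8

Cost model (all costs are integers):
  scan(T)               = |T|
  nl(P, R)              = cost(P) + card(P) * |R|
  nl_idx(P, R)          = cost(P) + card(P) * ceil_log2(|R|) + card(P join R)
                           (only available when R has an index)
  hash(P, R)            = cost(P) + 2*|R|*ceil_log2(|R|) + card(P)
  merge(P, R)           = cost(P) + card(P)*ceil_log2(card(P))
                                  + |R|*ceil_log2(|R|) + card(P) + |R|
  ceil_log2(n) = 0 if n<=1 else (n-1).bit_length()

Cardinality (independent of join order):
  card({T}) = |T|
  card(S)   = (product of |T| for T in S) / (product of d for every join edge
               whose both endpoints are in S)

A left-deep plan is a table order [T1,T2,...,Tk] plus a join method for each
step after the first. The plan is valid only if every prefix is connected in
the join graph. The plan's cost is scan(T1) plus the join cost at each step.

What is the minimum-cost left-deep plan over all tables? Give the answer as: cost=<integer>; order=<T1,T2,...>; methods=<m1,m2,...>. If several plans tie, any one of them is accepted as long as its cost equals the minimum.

cost=160070; order=D,B,C,A; methods=hash,hash,hash

Selinger DP (subsets sized 1..n):
  {B}: scan cost=150, card=150
  {A}: scan cost=150, card=150
  {C}: scan cost=80, card=80
  {D}: scan cost=200, card=200
  {AB}: card=7500; try (B,hash)→2700, (A,hash)→2700, (B,merge)→2850, (A,merge)→2850, (B,nl_idx)→8850, (A,nl_idx)→8850 …(+2); best=2700 via (B,hash)
  {BC}: card=6000; try (C,hash)→1420, (B,merge)→2070, (C,merge)→2140, (B,hash)→2560, (B,nl_idx)→6720, (C,nl_idx)→7200 …(+2); best=1420 via (C,hash)
  {BD}: card=3750; try (B,hash)→2800, (D,merge)→3300, (B,merge)→3350, (D,hash)→3500, (B,nl_idx)→5550, (D,nl)→30150 …(+1); best=2800 via (B,hash)
  {ABC}: card=300000; try (A,hash)→9820, (C,hash)→11320, (A,merge)→86770, (C,merge)→108340, (A,nl_idx)→349420, (C,nl_idx)→355200 …(+2); best=9820 via (A,hash)
  {ABD}: card=187500; try (A,hash)→8950, (D,hash)→13400, (A,merge)→52900, (D,merge)→109500, (A,nl_idx)→220300, (A,nl)→565300 …(+1); best=8950 via (A,hash)
  {BCD}: card=150000; try (C,hash)→7670, (D,hash)→10620, (C,merge)→52190, (D,merge)→87220, (C,nl_idx)→179050, (C,nl)→302800 …(+1); best=7670 via (C,hash)
  {ABCD}: card=7500000; try (A,hash)→160070, (C,hash)→197570, (D,hash)→313020, (A,merge)→2859020, (C,merge)→3572090, (D,merge)→6011620 …(+5); best=160070 via (A,hash)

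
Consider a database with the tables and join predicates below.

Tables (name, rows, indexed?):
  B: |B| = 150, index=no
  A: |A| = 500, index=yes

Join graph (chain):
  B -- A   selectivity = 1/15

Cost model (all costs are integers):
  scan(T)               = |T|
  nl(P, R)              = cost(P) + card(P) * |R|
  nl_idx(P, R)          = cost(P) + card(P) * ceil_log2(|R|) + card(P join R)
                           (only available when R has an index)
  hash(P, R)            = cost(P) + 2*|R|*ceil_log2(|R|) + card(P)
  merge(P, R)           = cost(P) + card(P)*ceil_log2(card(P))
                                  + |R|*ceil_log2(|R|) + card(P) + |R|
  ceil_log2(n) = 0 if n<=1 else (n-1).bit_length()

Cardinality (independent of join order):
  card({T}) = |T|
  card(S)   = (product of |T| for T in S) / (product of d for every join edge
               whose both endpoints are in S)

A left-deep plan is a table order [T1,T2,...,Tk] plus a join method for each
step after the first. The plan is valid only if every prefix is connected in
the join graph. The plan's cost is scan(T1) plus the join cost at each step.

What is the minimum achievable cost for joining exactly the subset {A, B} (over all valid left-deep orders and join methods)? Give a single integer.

Selinger DP over subsets of {A,B}:
  {B}: scan cost=150, card=150
  {A}: scan cost=500, card=500
  {AB}: card=5000; try (B,hash)→3400, (A,merge)→6500, (A,nl_idx)→6500, (B,merge)→6850, (A,hash)→9300, (A,nl)→75150 …(+1); best=3400 via (B,hash)

3400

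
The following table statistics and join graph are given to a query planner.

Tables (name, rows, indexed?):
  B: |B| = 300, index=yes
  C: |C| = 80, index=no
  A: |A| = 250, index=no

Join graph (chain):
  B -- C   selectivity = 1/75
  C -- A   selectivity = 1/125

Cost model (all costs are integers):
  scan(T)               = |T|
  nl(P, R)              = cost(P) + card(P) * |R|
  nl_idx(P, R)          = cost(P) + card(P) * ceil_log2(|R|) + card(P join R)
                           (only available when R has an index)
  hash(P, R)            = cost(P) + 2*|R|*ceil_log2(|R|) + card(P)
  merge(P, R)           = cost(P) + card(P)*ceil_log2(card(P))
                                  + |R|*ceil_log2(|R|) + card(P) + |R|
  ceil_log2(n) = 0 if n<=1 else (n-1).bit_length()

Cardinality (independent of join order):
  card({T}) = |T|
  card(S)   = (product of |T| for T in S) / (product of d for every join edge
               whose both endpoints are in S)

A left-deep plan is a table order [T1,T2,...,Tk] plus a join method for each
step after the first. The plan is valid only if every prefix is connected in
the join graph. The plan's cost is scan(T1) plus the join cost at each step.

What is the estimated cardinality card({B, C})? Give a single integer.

320

Tables in S: B(300), C(80)
Edges inside S: B-C(d=75)
numerator = 300 * 80 = 24000
denominator = 75 = 75
card(S) = 24000 / 75 = 320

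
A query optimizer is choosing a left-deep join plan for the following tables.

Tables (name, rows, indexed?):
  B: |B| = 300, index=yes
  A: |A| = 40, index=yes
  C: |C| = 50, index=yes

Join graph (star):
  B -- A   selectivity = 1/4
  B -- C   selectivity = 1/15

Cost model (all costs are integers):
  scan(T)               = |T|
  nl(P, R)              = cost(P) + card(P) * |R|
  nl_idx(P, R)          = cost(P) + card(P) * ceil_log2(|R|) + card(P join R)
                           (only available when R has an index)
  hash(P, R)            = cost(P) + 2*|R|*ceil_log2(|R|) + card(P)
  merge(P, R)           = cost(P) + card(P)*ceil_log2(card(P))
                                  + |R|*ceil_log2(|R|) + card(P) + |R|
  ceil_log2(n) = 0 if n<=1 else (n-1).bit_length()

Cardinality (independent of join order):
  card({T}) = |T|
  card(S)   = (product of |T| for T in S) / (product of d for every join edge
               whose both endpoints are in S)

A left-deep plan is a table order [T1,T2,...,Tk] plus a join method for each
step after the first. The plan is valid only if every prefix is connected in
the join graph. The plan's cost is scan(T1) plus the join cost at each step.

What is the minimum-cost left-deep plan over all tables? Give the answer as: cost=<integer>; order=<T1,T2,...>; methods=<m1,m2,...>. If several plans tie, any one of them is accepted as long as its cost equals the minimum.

cost=2680; order=B,C,A; methods=hash,hash

Selinger DP (subsets sized 1..n):
  {B}: scan cost=300, card=300
  {A}: scan cost=40, card=40
  {C}: scan cost=50, card=50
  {AB}: card=3000; try (A,hash)→1080, (B,merge)→3320, (B,nl_idx)→3400, (A,merge)→3580, (A,nl_idx)→5100, (B,hash)→5480 …(+2); best=1080 via (A,hash)
  {BC}: card=1000; try (C,hash)→1200, (B,nl_idx)→1500, (C,nl_idx)→3100, (B,merge)→3400, (C,merge)→3650, (B,hash)→5500 …(+2); best=1200 via (C,hash)
  {ABC}: card=10000; try (A,hash)→2680, (C,hash)→4680, (A,merge)→12480, (A,nl_idx)→17200, (C,nl_idx)→29080, (C,merge)→40430 …(+2); best=2680 via (A,hash)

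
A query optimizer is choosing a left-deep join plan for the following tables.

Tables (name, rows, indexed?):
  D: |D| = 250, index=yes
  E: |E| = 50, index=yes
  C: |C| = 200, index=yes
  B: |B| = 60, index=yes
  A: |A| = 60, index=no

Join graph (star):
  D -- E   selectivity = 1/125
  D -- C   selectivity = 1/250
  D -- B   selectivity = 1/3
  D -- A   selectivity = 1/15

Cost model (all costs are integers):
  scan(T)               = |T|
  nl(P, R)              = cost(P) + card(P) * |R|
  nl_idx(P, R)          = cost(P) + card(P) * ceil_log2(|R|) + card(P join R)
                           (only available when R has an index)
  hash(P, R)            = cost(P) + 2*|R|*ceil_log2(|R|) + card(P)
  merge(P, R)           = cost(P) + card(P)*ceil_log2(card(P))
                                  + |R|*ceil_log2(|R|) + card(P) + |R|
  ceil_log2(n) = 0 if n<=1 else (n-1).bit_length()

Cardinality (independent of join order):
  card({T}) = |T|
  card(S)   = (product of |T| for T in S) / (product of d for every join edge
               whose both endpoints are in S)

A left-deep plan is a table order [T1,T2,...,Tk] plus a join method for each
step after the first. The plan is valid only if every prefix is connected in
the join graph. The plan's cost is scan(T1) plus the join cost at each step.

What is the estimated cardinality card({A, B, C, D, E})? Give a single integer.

6400

Tables in S: A(60), B(60), C(200), D(250), E(50)
Edges inside S: D-E(d=125), D-C(d=250), D-B(d=3), D-A(d=15)
numerator = 60 * 60 * 200 * 250 * 50 = 9000000000
denominator = 125 * 250 * 3 * 15 = 1406250
card(S) = 9000000000 / 1406250 = 6400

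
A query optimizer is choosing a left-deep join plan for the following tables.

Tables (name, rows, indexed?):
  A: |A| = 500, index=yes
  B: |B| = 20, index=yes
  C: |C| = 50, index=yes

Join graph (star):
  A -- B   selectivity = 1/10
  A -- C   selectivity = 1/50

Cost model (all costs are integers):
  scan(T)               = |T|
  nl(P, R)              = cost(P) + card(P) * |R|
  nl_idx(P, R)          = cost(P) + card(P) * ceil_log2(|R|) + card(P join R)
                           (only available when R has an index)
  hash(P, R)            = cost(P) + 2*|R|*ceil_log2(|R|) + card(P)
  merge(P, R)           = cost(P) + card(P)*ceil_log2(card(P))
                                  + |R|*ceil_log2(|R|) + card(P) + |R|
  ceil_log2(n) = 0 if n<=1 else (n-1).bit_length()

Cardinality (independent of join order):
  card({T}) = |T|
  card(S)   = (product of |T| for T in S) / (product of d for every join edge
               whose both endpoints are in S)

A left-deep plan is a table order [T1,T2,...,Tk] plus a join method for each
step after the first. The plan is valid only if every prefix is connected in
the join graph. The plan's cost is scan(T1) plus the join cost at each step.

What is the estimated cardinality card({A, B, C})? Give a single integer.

Tables in S: A(500), B(20), C(50)
Edges inside S: A-B(d=10), A-C(d=50)
numerator = 500 * 20 * 50 = 500000
denominator = 10 * 50 = 500
card(S) = 500000 / 500 = 1000

1000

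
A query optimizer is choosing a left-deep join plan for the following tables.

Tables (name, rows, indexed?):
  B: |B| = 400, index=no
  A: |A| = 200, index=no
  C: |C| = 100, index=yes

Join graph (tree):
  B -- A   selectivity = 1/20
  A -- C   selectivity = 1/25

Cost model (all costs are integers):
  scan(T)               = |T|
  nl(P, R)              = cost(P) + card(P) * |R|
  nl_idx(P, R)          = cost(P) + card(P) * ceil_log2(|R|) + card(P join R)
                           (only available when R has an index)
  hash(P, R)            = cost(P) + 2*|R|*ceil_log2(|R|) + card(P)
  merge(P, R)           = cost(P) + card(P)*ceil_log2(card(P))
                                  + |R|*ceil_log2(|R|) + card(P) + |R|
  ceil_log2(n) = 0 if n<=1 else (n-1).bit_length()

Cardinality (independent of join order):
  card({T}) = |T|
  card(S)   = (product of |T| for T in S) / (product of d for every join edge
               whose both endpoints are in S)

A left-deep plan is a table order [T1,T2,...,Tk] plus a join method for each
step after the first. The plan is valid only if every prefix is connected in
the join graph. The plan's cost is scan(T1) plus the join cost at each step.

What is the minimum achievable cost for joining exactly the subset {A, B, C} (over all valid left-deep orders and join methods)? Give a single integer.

Selinger DP over subsets of {A,B,C}:
  {B}: scan cost=400, card=400
  {A}: scan cost=200, card=200
  {C}: scan cost=100, card=100
  {AB}: card=4000; try (A,hash)→4000, (B,merge)→6000, (A,merge)→6200, (B,hash)→7600, (B,nl)→80200, (A,nl)→80400; best=4000 via (A,hash)
  {AC}: card=800; try (C,hash)→1800, (C,nl_idx)→2400, (A,merge)→2700, (C,merge)→2800, (A,hash)→3400, (A,nl)→20100 …(+1); best=1800 via (C,hash)
  {ABC}: card=16000; try (C,hash)→9400, (B,hash)→9800, (B,merge)→14600, (C,nl_idx)→48000, (C,merge)→56800, (B,nl)→321800 …(+1); best=9400 via (C,hash)

9400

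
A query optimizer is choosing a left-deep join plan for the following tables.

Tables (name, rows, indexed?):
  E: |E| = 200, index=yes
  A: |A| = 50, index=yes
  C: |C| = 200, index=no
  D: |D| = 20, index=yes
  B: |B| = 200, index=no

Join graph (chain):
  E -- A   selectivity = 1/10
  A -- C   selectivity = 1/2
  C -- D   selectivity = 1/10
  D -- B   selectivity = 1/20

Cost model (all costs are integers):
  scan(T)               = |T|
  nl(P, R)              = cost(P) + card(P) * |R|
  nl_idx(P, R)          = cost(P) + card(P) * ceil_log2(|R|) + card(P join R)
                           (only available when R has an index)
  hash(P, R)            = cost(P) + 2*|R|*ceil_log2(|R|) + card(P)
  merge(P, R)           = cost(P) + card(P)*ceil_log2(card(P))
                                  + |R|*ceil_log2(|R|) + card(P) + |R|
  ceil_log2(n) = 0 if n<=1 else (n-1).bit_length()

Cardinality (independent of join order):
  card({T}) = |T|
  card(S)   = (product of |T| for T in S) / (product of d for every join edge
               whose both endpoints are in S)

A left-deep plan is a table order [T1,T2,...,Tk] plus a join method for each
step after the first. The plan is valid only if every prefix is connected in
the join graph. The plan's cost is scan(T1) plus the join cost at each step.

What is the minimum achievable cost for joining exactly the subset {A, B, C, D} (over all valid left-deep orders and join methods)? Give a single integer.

Selinger DP over subsets of {A,B,C,D}:
  {A}: scan cost=50, card=50
  {C}: scan cost=200, card=200
  {D}: scan cost=20, card=20
  {B}: scan cost=200, card=200
  {AC}: card=5000; try (A,hash)→1000, (C,merge)→2200, (A,merge)→2350, (C,hash)→3300, (A,nl_idx)→6400, (C,nl)→10050 …(+1); best=1000 via (A,hash)
  {CD}: card=400; try (D,hash)→600, (D,nl_idx)→1600, (C,merge)→1940, (D,merge)→2120, (C,hash)→3240, (C,nl)→4020 …(+1); best=600 via (D,hash)
  {BD}: card=200; try (D,hash)→600, (D,nl_idx)→1400, (B,merge)→1940, (D,merge)→2120, (B,hash)→3240, (B,nl)→4020 …(+1); best=600 via (D,hash)
  {ACD}: card=10000; try (A,hash)→1600, (A,merge)→4950, (D,hash)→6200, (A,nl_idx)→13000, (A,nl)→20600, (D,nl_idx)→36000 …(+2); best=1600 via (A,hash)
  {BCD}: card=4000; try (C,hash)→4000, (C,merge)→4200, (B,hash)→4200, (B,merge)→6400, (C,nl)→40600, (B,nl)→80600; best=4000 via (C,hash)
  {ABCD}: card=100000; try (A,hash)→8600, (B,hash)→14800, (A,merge)→56350, (A,nl_idx)→128000, (B,merge)→153400, (A,nl)→204000 …(+1); best=8600 via (A,hash)

8600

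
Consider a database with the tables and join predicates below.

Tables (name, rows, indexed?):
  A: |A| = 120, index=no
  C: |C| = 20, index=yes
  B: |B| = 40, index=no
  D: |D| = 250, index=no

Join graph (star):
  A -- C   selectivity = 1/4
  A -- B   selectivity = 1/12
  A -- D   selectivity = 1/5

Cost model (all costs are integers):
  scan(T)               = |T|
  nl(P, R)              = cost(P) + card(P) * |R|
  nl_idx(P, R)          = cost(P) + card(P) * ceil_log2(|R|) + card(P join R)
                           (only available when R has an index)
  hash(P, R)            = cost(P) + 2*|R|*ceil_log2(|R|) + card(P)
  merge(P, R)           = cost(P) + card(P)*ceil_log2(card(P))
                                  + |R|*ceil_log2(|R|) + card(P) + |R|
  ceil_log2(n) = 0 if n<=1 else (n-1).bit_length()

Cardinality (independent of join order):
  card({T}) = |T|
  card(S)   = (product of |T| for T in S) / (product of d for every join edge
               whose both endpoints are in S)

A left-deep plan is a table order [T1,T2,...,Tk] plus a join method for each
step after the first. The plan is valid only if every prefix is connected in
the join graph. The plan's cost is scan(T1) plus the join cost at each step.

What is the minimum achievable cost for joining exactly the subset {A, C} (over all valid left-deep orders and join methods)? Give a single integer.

440

Selinger DP over subsets of {A,C}:
  {A}: scan cost=120, card=120
  {C}: scan cost=20, card=20
  {AC}: card=600; try (C,hash)→440, (A,merge)→1100, (C,merge)→1200, (C,nl_idx)→1320, (A,hash)→1720, (A,nl)→2420 …(+1); best=440 via (C,hash)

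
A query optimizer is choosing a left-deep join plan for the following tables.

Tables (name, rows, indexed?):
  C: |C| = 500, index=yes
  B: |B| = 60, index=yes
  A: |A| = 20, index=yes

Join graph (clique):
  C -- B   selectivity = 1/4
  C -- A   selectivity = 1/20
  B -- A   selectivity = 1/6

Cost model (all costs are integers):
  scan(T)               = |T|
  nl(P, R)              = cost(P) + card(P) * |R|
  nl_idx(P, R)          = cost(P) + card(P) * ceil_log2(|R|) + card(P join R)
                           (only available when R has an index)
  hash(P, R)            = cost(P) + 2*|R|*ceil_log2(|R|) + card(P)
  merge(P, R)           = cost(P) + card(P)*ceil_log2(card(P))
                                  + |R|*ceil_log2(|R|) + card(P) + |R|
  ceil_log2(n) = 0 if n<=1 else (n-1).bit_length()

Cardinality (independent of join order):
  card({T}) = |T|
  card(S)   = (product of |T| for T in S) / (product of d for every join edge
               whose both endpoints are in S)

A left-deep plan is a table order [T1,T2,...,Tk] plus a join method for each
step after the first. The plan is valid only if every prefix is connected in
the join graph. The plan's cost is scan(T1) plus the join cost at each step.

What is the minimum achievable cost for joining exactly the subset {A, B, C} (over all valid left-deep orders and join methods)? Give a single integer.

1920

Selinger DP over subsets of {A,B,C}:
  {C}: scan cost=500, card=500
  {B}: scan cost=60, card=60
  {A}: scan cost=20, card=20
  {BC}: card=7500; try (B,hash)→1720, (C,merge)→5480, (B,merge)→5920, (C,nl_idx)→8100, (C,hash)→9120, (B,nl_idx)→11000 …(+2); best=1720 via (B,hash)
  {AC}: card=500; try (C,nl_idx)→700, (A,hash)→1200, (A,nl_idx)→3500, (C,merge)→5140, (A,merge)→5620, (C,hash)→9040 …(+2); best=700 via (C,nl_idx)
  {AB}: card=200; try (A,hash)→320, (B,nl_idx)→340, (B,merge)→560, (A,nl_idx)→560, (A,merge)→600, (B,hash)→760 …(+2); best=320 via (A,hash)
  {ABC}: card=1250; try (B,hash)→1920, (C,nl_idx)→3370, (B,nl_idx)→4950, (B,merge)→6120, (C,merge)→7120, (A,hash)→9420 …(+6); best=1920 via (B,hash)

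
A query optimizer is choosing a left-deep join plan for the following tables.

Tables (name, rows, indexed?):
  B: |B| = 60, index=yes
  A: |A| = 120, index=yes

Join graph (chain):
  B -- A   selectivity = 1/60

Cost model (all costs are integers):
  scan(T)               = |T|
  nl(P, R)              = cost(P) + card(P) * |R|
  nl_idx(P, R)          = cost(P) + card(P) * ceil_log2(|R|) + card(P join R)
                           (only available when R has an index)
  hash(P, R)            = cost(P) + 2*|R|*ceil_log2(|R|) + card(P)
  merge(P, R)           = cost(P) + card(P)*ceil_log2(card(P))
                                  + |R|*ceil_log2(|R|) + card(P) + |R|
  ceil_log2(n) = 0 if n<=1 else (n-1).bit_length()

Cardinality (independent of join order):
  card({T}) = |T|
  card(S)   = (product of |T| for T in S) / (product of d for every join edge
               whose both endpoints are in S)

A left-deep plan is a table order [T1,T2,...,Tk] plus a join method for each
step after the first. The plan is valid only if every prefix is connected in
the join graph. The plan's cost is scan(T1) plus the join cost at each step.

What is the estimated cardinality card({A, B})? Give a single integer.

120

Tables in S: A(120), B(60)
Edges inside S: B-A(d=60)
numerator = 120 * 60 = 7200
denominator = 60 = 60
card(S) = 7200 / 60 = 120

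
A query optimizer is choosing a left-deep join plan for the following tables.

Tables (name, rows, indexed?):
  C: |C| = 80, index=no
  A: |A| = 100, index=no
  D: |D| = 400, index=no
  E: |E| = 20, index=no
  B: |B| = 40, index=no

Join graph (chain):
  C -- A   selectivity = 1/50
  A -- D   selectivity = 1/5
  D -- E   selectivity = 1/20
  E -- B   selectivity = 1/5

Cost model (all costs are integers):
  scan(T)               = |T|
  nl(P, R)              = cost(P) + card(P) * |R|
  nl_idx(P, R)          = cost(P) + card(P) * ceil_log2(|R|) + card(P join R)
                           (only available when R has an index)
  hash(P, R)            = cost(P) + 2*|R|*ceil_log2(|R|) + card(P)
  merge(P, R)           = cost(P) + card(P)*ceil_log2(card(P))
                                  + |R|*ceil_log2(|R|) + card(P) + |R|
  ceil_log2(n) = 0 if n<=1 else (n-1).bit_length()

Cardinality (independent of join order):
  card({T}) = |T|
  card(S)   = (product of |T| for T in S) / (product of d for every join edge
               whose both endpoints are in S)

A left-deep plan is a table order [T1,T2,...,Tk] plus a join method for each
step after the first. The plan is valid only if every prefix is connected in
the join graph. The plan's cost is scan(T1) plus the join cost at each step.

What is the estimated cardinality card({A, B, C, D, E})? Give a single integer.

102400

Tables in S: A(100), B(40), C(80), D(400), E(20)
Edges inside S: C-A(d=50), A-D(d=5), D-E(d=20), E-B(d=5)
numerator = 100 * 40 * 80 * 400 * 20 = 2560000000
denominator = 50 * 5 * 20 * 5 = 25000
card(S) = 2560000000 / 25000 = 102400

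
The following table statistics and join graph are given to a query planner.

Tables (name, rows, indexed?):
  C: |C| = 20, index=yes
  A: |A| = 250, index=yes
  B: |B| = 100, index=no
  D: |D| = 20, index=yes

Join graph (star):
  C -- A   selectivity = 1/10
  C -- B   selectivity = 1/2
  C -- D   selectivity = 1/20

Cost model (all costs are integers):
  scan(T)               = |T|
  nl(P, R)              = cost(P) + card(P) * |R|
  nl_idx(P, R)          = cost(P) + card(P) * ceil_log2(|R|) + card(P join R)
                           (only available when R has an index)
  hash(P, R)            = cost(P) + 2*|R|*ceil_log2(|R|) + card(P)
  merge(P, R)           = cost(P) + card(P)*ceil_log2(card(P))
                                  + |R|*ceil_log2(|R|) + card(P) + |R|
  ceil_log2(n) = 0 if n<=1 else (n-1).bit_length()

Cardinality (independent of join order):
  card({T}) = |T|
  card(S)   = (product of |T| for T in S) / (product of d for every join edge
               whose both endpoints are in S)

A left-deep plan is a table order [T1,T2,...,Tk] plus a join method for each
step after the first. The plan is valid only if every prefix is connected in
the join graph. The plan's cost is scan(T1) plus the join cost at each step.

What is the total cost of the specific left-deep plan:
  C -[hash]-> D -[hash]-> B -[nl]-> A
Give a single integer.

step 1: scan C: cost=20, card=20
step 2: join D via hash
    card(P join D) = 20*20/(20) = 20
    cost = 20 + 2*20*5 + 20 = 240
step 3: join B via hash
    card(P join B) = 20*100/(2) = 1000
    cost = 240 + 2*100*7 + 20 = 1660
step 4: join A via nl
    card(P join A) = 1000*250/(10) = 25000
    cost = 1660 + 1000*250 = 251660

251660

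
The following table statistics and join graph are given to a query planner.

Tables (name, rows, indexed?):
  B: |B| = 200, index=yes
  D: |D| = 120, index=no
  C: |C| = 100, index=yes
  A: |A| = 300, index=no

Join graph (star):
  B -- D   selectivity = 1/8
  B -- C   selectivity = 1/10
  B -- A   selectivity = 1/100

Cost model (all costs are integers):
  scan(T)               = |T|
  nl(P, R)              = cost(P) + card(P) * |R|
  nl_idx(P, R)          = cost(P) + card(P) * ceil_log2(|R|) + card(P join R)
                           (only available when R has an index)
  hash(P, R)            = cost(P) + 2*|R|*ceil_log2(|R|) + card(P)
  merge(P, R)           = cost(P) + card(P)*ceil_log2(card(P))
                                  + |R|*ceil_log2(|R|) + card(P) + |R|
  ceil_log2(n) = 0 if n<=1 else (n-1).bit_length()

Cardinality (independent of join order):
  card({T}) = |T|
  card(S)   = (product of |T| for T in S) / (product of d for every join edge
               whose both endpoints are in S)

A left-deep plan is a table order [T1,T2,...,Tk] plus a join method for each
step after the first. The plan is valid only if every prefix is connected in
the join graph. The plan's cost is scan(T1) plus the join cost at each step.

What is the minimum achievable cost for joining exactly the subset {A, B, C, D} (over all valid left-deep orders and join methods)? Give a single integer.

12980

Selinger DP over subsets of {A,B,C,D}:
  {B}: scan cost=200, card=200
  {D}: scan cost=120, card=120
  {C}: scan cost=100, card=100
  {A}: scan cost=300, card=300
  {BD}: card=3000; try (D,hash)→2080, (B,merge)→2880, (D,merge)→2960, (B,hash)→3440, (B,nl_idx)→4080, (B,nl)→24120 …(+1); best=2080 via (D,hash)
  {BC}: card=2000; try (C,hash)→1800, (B,merge)→2700, (C,merge)→2800, (B,nl_idx)→2900, (B,hash)→3400, (C,nl_idx)→3600 …(+2); best=1800 via (C,hash)
  {AB}: card=600; try (B,nl_idx)→3300, (B,hash)→3800, (A,merge)→5000, (B,merge)→5100, (A,hash)→5800, (A,nl)→60200 …(+1); best=3300 via (B,nl_idx)
  {BCD}: card=30000; try (D,hash)→5480, (C,hash)→6480, (D,merge)→26760, (C,merge)→41880, (C,nl_idx)→53080, (D,nl)→241800 …(+1); best=5480 via (D,hash)
  {ABD}: card=9000; try (D,hash)→5580, (A,hash)→10480, (D,merge)→10860, (A,merge)→44080, (D,nl)→75300, (A,nl)→902080; best=5580 via (D,hash)
  {ABC}: card=6000; try (C,hash)→5300, (A,hash)→9200, (C,merge)→10700, (C,nl_idx)→13500, (A,merge)→28800, (C,nl)→63300 …(+1); best=5300 via (C,hash)
  {ABCD}: card=90000; try (D,hash)→12980, (C,hash)→15980, (A,hash)→40880, (D,merge)→90260, (C,merge)→141380, (C,nl_idx)→158580 …(+4); best=12980 via (D,hash)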